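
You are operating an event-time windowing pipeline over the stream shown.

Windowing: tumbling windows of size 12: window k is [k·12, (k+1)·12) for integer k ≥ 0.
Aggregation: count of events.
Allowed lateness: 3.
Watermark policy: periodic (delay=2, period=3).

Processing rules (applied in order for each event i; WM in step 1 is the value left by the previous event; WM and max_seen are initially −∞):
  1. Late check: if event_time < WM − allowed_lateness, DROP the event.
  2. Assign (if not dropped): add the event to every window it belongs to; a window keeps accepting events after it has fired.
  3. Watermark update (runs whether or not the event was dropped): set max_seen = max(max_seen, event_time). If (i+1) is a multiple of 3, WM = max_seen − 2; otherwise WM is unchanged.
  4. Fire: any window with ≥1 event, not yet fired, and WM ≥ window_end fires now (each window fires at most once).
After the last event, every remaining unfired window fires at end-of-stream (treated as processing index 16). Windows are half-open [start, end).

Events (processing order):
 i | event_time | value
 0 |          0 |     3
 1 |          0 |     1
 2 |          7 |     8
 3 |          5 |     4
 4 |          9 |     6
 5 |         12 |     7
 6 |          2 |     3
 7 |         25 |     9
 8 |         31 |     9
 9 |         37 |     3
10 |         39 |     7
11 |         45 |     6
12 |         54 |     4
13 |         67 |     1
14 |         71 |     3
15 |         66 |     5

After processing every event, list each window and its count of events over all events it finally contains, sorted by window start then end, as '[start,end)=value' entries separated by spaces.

i=0 t=0 v=3: → [0,12); WM=−∞
i=1 t=0 v=1: → [0,12); WM=−∞
i=2 t=7 v=8: → [0,12); WM=5
i=3 t=5 v=4: → [0,12); WM=5
i=4 t=9 v=6: → [0,12); WM=5
i=5 t=12 v=7: → [12,24); WM=10
i=6 t=2 v=3: DROP (t<10-3); WM=10
i=7 t=25 v=9: → [24,36); WM=10
i=8 t=31 v=9: → [24,36); WM=29; [0,12) fires=5 [12,24) fires=1
i=9 t=37 v=3: → [36,48); WM=29
i=10 t=39 v=7: → [36,48); WM=29
i=11 t=45 v=6: → [36,48); WM=43; [24,36) fires=2
i=12 t=54 v=4: → [48,60); WM=43
i=13 t=67 v=1: → [60,72); WM=43
i=14 t=71 v=3: → [60,72); WM=69; [36,48) fires=3 [48,60) fires=1
i=15 t=66 v=5: → [60,72); WM=69

[0,12)=5 [12,24)=1 [24,36)=2 [36,48)=3 [48,60)=1 [60,72)=3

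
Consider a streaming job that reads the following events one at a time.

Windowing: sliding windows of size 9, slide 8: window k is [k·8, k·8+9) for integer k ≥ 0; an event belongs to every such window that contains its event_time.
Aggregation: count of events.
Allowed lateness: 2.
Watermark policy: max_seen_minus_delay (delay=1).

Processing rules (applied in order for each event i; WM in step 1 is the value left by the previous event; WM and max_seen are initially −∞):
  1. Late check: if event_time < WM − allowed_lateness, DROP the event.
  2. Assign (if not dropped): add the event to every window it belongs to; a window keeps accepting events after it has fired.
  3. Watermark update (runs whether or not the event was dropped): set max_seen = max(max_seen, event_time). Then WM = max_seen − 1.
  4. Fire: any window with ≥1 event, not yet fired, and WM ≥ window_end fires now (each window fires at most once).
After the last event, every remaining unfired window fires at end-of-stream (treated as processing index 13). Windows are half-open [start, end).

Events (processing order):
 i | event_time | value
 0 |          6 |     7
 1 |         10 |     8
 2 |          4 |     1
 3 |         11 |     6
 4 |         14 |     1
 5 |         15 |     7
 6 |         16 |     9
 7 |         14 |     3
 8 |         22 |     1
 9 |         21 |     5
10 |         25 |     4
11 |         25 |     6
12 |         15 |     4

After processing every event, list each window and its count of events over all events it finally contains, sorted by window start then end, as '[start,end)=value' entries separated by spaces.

[0,9)=1 [8,17)=6 [16,25)=3 [24,33)=2

i=0 t=6 v=7: → [0,9); WM=5
i=1 t=10 v=8: → [8,17); WM=9; [0,9) fires=1
i=2 t=4 v=1: DROP (t<9-2); WM=9
i=3 t=11 v=6: → [8,17); WM=10
i=4 t=14 v=1: → [8,17); WM=13
i=5 t=15 v=7: → [8,17); WM=14
i=6 t=16 v=9: → [16,25),[8,17); WM=15
i=7 t=14 v=3: → [8,17); WM=15
i=8 t=22 v=1: → [16,25); WM=21; [8,17) fires=6
i=9 t=21 v=5: → [16,25); WM=21
i=10 t=25 v=4: → [24,33); WM=24
i=11 t=25 v=6: → [24,33); WM=24
i=12 t=15 v=4: DROP (t<24-2); WM=24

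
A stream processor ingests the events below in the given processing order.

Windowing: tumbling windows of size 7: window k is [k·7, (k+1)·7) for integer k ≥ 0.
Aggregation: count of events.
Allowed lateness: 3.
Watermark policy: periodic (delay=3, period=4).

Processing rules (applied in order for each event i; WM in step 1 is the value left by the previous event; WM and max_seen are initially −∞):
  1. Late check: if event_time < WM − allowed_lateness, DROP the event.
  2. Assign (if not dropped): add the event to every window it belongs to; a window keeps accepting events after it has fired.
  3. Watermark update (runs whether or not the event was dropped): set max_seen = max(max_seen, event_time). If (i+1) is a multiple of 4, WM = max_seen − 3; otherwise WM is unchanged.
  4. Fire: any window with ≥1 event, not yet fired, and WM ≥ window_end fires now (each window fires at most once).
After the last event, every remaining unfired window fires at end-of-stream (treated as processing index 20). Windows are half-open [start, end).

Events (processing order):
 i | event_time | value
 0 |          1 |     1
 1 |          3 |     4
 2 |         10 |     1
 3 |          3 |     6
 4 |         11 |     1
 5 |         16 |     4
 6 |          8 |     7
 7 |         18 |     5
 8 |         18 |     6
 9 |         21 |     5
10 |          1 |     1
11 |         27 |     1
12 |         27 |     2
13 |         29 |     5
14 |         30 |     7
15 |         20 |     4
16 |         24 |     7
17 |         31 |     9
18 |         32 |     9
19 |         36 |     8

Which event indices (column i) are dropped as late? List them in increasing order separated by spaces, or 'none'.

i=0 t=1 v=1: → [0,7); WM=−∞
i=1 t=3 v=4: → [0,7); WM=−∞
i=2 t=10 v=1: → [7,14); WM=−∞
i=3 t=3 v=6: → [0,7); WM=7; [0,7) fires=3
i=4 t=11 v=1: → [7,14); WM=7
i=5 t=16 v=4: → [14,21); WM=7
i=6 t=8 v=7: → [7,14); WM=7
i=7 t=18 v=5: → [14,21); WM=15; [7,14) fires=3
i=8 t=18 v=6: → [14,21); WM=15
i=9 t=21 v=5: → [21,28); WM=15
i=10 t=1 v=1: DROP (t<15-3); WM=15
i=11 t=27 v=1: → [21,28); WM=24; [14,21) fires=3
i=12 t=27 v=2: → [21,28); WM=24
i=13 t=29 v=5: → [28,35); WM=24
i=14 t=30 v=7: → [28,35); WM=24
i=15 t=20 v=4: DROP (t<24-3); WM=27
i=16 t=24 v=7: → [21,28); WM=27
i=17 t=31 v=9: → [28,35); WM=27
i=18 t=32 v=9: → [28,35); WM=27
i=19 t=36 v=8: → [35,42); WM=33; [21,28) fires=4

10 15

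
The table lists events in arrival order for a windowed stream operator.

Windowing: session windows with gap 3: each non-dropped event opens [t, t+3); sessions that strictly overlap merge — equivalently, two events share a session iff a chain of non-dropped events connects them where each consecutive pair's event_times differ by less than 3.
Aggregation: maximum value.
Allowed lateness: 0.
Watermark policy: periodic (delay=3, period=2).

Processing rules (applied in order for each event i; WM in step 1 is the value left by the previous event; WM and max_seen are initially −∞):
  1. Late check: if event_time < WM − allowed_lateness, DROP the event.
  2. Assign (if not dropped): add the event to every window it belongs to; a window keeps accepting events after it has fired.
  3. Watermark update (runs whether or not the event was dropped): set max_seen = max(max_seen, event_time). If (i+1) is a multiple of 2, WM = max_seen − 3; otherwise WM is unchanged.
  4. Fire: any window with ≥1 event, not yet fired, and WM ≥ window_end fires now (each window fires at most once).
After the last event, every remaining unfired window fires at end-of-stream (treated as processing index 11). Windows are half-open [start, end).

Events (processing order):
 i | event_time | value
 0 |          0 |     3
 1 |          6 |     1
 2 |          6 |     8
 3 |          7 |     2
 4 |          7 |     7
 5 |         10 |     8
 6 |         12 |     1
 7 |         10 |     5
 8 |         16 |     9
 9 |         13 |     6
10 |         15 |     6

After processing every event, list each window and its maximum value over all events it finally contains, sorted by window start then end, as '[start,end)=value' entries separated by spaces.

[0,3)=3 [6,10)=8 [10,19)=9

i=0 t=0 v=3: → [0,3); WM=−∞
i=1 t=6 v=1: → [6,9); WM=3
i=2 t=6 v=8: → [6,9); WM=3
i=3 t=7 v=2: → [6,10); WM=4
i=4 t=7 v=7: → [6,10); WM=4
i=5 t=10 v=8: → [10,13); WM=7
i=6 t=12 v=1: → [10,15); WM=7
i=7 t=10 v=5: → [10,15); WM=9
i=8 t=16 v=9: → [16,19); WM=9
i=9 t=13 v=6: → [10,16); WM=13
i=10 t=15 v=6: → [10,19); WM=13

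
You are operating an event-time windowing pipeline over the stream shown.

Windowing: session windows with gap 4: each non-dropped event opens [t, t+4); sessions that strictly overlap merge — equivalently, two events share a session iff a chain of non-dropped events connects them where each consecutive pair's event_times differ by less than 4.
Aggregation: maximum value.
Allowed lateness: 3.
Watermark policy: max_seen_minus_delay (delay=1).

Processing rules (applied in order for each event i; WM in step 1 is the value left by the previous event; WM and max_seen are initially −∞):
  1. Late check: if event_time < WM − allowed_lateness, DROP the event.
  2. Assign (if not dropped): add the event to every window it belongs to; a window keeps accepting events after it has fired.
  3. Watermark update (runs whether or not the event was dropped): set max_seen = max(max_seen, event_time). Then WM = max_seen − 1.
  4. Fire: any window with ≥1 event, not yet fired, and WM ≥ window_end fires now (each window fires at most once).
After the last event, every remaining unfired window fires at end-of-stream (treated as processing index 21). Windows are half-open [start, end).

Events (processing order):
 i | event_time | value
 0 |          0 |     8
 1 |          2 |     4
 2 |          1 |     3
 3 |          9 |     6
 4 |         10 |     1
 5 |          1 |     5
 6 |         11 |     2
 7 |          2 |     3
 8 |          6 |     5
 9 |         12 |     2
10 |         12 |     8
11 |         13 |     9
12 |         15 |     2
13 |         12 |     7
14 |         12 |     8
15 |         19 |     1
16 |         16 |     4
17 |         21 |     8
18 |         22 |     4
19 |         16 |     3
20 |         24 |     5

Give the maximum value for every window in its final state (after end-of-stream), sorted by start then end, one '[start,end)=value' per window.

i=0 t=0 v=8: → [0,4); WM=-1
i=1 t=2 v=4: → [0,6); WM=1
i=2 t=1 v=3: → [0,6); WM=1
i=3 t=9 v=6: → [9,13); WM=8
i=4 t=10 v=1: → [9,14); WM=9
i=5 t=1 v=5: DROP (t<9-3); WM=9
i=6 t=11 v=2: → [9,15); WM=10
i=7 t=2 v=3: DROP (t<10-3); WM=10
i=8 t=6 v=5: DROP (t<10-3); WM=10
i=9 t=12 v=2: → [9,16); WM=11
i=10 t=12 v=8: → [9,16); WM=11
i=11 t=13 v=9: → [9,17); WM=12
i=12 t=15 v=2: → [9,19); WM=14
i=13 t=12 v=7: → [9,19); WM=14
i=14 t=12 v=8: → [9,19); WM=14
i=15 t=19 v=1: → [19,23); WM=18
i=16 t=16 v=4: → [9,23); WM=18
i=17 t=21 v=8: → [9,25); WM=20
i=18 t=22 v=4: → [9,26); WM=21
i=19 t=16 v=3: DROP (t<21-3); WM=21
i=20 t=24 v=5: → [9,28); WM=23

[0,6)=8 [9,28)=9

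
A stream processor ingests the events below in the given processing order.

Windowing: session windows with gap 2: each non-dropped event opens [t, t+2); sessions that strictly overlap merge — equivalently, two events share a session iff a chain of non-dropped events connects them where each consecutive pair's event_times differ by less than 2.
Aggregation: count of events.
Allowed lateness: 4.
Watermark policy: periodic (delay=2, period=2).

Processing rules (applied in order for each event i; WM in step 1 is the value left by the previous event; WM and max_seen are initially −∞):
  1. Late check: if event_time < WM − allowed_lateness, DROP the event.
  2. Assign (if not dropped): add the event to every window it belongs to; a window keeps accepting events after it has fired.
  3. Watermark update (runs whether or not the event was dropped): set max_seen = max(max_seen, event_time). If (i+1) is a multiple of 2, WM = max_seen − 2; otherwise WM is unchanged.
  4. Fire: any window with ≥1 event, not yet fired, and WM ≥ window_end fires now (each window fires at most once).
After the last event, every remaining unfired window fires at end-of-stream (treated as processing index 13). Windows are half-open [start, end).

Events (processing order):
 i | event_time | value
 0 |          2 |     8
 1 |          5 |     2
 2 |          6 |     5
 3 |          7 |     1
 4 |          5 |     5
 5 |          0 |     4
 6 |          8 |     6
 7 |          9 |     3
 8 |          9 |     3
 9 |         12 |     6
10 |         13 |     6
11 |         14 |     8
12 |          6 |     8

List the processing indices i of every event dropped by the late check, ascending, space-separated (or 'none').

5 12

i=0 t=2 v=8: → [2,4); WM=−∞
i=1 t=5 v=2: → [5,7); WM=3
i=2 t=6 v=5: → [5,8); WM=3
i=3 t=7 v=1: → [5,9); WM=5
i=4 t=5 v=5: → [5,9); WM=5
i=5 t=0 v=4: DROP (t<5-4); WM=5
i=6 t=8 v=6: → [5,10); WM=5
i=7 t=9 v=3: → [5,11); WM=7
i=8 t=9 v=3: → [5,11); WM=7
i=9 t=12 v=6: → [12,14); WM=10
i=10 t=13 v=6: → [12,15); WM=10
i=11 t=14 v=8: → [12,16); WM=12
i=12 t=6 v=8: DROP (t<12-4); WM=12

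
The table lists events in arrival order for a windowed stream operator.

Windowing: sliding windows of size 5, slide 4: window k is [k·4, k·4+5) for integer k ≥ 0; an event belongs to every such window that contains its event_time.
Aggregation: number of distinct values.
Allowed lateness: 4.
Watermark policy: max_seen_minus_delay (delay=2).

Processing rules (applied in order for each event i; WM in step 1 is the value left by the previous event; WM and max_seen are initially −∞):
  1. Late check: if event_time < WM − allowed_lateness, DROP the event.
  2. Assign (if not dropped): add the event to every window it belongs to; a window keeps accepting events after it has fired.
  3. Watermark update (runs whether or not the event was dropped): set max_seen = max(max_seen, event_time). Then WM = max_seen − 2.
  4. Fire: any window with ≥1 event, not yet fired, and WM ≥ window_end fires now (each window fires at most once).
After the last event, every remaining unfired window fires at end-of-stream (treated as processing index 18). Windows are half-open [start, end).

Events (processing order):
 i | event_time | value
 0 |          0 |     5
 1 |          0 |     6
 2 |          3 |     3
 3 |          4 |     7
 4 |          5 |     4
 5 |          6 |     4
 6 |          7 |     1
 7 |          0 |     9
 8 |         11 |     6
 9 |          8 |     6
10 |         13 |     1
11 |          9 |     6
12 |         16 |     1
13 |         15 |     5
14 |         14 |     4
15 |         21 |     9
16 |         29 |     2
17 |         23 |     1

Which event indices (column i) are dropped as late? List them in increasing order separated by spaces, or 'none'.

7

i=0 t=0 v=5: → [0,5); WM=-2
i=1 t=0 v=6: → [0,5); WM=-2
i=2 t=3 v=3: → [0,5); WM=1
i=3 t=4 v=7: → [4,9),[0,5); WM=2
i=4 t=5 v=4: → [4,9); WM=3
i=5 t=6 v=4: → [4,9); WM=4
i=6 t=7 v=1: → [4,9); WM=5; [0,5) fires=4
i=7 t=0 v=9: DROP (t<5-4); WM=5
i=8 t=11 v=6: → [8,13); WM=9; [4,9) fires=3
i=9 t=8 v=6: → [8,13),[4,9); WM=9
i=10 t=13 v=1: → [12,17); WM=11
i=11 t=9 v=6: → [8,13); WM=11
i=12 t=16 v=1: → [16,21),[12,17); WM=14; [8,13) fires=1
i=13 t=15 v=5: → [12,17); WM=14
i=14 t=14 v=4: → [12,17); WM=14
i=15 t=21 v=9: → [20,25); WM=19; [12,17) fires=3
i=16 t=29 v=2: → [28,33); WM=27; [16,21) fires=1 [20,25) fires=1
i=17 t=23 v=1: → [20,25); WM=27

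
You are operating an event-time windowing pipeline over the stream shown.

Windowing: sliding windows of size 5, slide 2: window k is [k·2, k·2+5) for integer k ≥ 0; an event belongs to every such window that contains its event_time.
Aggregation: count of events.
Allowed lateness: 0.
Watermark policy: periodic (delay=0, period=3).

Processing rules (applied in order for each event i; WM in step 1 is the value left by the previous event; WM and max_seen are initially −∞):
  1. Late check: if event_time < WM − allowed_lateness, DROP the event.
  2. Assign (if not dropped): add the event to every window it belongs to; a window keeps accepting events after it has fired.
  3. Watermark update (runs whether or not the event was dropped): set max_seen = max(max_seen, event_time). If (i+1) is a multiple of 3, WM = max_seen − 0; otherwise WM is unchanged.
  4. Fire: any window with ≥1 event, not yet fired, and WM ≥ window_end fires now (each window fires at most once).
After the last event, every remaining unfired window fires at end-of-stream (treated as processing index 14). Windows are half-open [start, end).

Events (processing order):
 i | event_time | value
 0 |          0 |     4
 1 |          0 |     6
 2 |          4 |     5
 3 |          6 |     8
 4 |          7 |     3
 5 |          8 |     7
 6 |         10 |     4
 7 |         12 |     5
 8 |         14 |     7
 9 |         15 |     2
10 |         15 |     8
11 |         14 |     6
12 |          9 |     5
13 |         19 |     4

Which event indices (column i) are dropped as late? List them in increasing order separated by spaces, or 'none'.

12

i=0 t=0 v=4: → [0,5); WM=−∞
i=1 t=0 v=6: → [0,5); WM=−∞
i=2 t=4 v=5: → [4,9),[2,7),[0,5); WM=4
i=3 t=6 v=8: → [6,11),[4,9),[2,7); WM=4
i=4 t=7 v=3: → [6,11),[4,9); WM=4
i=5 t=8 v=7: → [8,13),[6,11),[4,9); WM=8; [0,5) fires=3 [2,7) fires=2
i=6 t=10 v=4: → [10,15),[8,13),[6,11); WM=8
i=7 t=12 v=5: → [12,17),[10,15),[8,13); WM=8
i=8 t=14 v=7: → [14,19),[12,17),[10,15); WM=14; [4,9) fires=4 [6,11) fires=4 [8,13) fires=3
i=9 t=15 v=2: → [14,19),[12,17); WM=14
i=10 t=15 v=8: → [14,19),[12,17); WM=14
i=11 t=14 v=6: → [14,19),[12,17),[10,15); WM=15; [10,15) fires=4
i=12 t=9 v=5: DROP (t<15-0); WM=15
i=13 t=19 v=4: → [18,23),[16,21); WM=15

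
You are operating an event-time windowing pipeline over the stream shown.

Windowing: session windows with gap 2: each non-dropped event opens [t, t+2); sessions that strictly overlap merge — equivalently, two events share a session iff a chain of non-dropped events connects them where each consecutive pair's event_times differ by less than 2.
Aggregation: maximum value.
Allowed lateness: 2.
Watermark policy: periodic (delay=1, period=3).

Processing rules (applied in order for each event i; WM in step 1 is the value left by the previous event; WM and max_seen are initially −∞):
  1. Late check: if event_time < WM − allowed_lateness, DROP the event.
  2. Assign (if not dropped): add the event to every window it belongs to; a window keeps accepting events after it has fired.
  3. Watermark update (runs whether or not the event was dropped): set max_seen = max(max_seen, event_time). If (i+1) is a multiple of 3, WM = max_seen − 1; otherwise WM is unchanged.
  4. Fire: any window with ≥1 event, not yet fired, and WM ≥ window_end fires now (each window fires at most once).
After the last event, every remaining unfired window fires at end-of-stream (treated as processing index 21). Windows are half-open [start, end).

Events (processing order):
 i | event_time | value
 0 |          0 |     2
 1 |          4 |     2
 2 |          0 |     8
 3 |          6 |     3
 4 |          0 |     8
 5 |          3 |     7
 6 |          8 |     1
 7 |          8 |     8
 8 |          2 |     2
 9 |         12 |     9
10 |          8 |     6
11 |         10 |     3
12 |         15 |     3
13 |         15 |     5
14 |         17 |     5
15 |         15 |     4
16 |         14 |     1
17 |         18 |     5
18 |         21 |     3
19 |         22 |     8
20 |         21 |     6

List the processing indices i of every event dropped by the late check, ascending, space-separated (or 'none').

i=0 t=0 v=2: → [0,2); WM=−∞
i=1 t=4 v=2: → [4,6); WM=−∞
i=2 t=0 v=8: → [0,2); WM=3
i=3 t=6 v=3: → [6,8); WM=3
i=4 t=0 v=8: DROP (t<3-2); WM=3
i=5 t=3 v=7: → [3,6); WM=5
i=6 t=8 v=1: → [8,10); WM=5
i=7 t=8 v=8: → [8,10); WM=5
i=8 t=2 v=2: DROP (t<5-2); WM=7
i=9 t=12 v=9: → [12,14); WM=7
i=10 t=8 v=6: → [8,10); WM=7
i=11 t=10 v=3: → [10,12); WM=11
i=12 t=15 v=3: → [15,17); WM=11
i=13 t=15 v=5: → [15,17); WM=11
i=14 t=17 v=5: → [17,19); WM=16
i=15 t=15 v=4: → [15,17); WM=16
i=16 t=14 v=1: → [14,17); WM=16
i=17 t=18 v=5: → [17,20); WM=17
i=18 t=21 v=3: → [21,23); WM=17
i=19 t=22 v=8: → [21,24); WM=17
i=20 t=21 v=6: → [21,24); WM=21

4 8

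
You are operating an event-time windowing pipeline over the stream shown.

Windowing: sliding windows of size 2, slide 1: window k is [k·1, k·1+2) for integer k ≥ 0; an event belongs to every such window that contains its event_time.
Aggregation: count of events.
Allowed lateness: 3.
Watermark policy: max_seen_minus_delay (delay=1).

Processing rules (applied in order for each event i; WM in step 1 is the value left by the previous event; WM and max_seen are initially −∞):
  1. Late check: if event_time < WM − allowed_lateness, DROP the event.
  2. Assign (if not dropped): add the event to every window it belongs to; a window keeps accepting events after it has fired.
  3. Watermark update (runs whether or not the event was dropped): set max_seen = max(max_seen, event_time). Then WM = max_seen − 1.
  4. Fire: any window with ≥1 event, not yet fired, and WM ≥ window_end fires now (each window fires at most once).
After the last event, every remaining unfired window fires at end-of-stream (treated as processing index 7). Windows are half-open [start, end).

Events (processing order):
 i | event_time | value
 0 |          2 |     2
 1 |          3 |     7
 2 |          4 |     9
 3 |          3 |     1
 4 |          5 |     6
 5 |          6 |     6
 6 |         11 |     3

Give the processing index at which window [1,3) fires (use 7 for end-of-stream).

2

i=0 t=2 v=2: → [2,4),[1,3); WM=1
i=1 t=3 v=7: → [3,5),[2,4); WM=2
i=2 t=4 v=9: → [4,6),[3,5); WM=3; [1,3) fires=1
i=3 t=3 v=1: → [3,5),[2,4); WM=3
i=4 t=5 v=6: → [5,7),[4,6); WM=4; [2,4) fires=3
i=5 t=6 v=6: → [6,8),[5,7); WM=5; [3,5) fires=3
i=6 t=11 v=3: → [11,13),[10,12); WM=10; [4,6) fires=2 [5,7) fires=2 [6,8) fires=1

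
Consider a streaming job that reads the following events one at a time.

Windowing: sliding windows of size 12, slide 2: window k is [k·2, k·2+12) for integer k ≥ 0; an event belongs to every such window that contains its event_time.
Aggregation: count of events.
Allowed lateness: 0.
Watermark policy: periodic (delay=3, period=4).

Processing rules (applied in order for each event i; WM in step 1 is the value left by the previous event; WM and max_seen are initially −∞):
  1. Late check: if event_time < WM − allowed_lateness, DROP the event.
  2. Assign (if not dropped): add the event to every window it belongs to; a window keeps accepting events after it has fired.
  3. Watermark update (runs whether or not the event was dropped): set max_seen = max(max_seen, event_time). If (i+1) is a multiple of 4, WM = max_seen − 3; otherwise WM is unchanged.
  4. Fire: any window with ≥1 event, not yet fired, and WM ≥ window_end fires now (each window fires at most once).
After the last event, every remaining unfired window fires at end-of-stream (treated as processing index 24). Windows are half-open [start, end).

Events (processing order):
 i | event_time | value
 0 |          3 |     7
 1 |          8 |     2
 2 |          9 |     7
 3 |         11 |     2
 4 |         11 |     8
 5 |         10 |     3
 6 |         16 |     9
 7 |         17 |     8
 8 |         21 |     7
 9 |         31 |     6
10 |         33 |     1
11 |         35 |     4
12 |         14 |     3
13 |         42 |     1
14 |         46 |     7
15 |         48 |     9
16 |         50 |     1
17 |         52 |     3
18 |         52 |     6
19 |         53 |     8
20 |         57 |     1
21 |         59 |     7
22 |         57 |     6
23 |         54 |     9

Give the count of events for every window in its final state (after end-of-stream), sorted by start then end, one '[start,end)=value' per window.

[0,12)=6 [2,14)=6 [4,16)=5 [6,18)=7 [8,20)=7 [10,22)=6 [12,24)=3 [14,26)=3 [16,28)=3 [18,30)=1 [20,32)=2 [22,34)=2 [24,36)=3 [26,38)=3 [28,40)=3 [30,42)=3 [32,44)=3 [34,46)=2 [36,48)=2 [38,50)=3 [40,52)=4 [42,54)=7 [44,56)=7 [46,58)=9 [48,60)=9 [50,62)=8 [52,64)=7 [54,66)=4 [56,68)=3 [58,70)=1

i=0 t=3 v=7: → [2,14),[0,12); WM=−∞
i=1 t=8 v=2: → [8,20),[6,18),[4,16),[2,14),[0,12); WM=−∞
i=2 t=9 v=7: → [8,20),[6,18),[4,16),[2,14),[0,12); WM=−∞
i=3 t=11 v=2: → [10,22),[8,20),[6,18),[4,16),[2,14),[0,12); WM=8
i=4 t=11 v=8: → [10,22),[8,20),[6,18),[4,16),[2,14),[0,12); WM=8
i=5 t=10 v=3: → [10,22),[8,20),[6,18),[4,16),[2,14),[0,12); WM=8
i=6 t=16 v=9: → [16,28),[14,26),[12,24),[10,22),[8,20),[6,18); WM=8
i=7 t=17 v=8: → [16,28),[14,26),[12,24),[10,22),[8,20),[6,18); WM=14; [0,12) fires=6 [2,14) fires=6
i=8 t=21 v=7: → [20,32),[18,30),[16,28),[14,26),[12,24),[10,22); WM=14
i=9 t=31 v=6: → [30,42),[28,40),[26,38),[24,36),[22,34),[20,32); WM=14
i=10 t=33 v=1: → [32,44),[30,42),[28,40),[26,38),[24,36),[22,34); WM=14
i=11 t=35 v=4: → [34,46),[32,44),[30,42),[28,40),[26,38),[24,36); WM=32; [4,16) fires=5 [6,18) fires=7 [8,20) fires=7 [10,22) fires=6 [12,24) fires=3 [14,26) fires=3 [16,28) fires=3 [18,30) fires=1 [20,32) fires=2
i=12 t=14 v=3: DROP (t<32-0); WM=32
i=13 t=42 v=1: → [42,54),[40,52),[38,50),[36,48),[34,46),[32,44); WM=32
i=14 t=46 v=7: → [46,58),[44,56),[42,54),[40,52),[38,50),[36,48); WM=32
i=15 t=48 v=9: → [48,60),[46,58),[44,56),[42,54),[40,52),[38,50); WM=45; [22,34) fires=2 [24,36) fires=3 [26,38) fires=3 [28,40) fires=3 [30,42) fires=3 [32,44) fires=3
i=16 t=50 v=1: → [50,62),[48,60),[46,58),[44,56),[42,54),[40,52); WM=45
i=17 t=52 v=3: → [52,64),[50,62),[48,60),[46,58),[44,56),[42,54); WM=45
i=18 t=52 v=6: → [52,64),[50,62),[48,60),[46,58),[44,56),[42,54); WM=45
i=19 t=53 v=8: → [52,64),[50,62),[48,60),[46,58),[44,56),[42,54); WM=50; [34,46) fires=2 [36,48) fires=2 [38,50) fires=3
i=20 t=57 v=1: → [56,68),[54,66),[52,64),[50,62),[48,60),[46,58); WM=50
i=21 t=59 v=7: → [58,70),[56,68),[54,66),[52,64),[50,62),[48,60); WM=50
i=22 t=57 v=6: → [56,68),[54,66),[52,64),[50,62),[48,60),[46,58); WM=50
i=23 t=54 v=9: → [54,66),[52,64),[50,62),[48,60),[46,58),[44,56); WM=56; [40,52) fires=4 [42,54) fires=7 [44,56) fires=7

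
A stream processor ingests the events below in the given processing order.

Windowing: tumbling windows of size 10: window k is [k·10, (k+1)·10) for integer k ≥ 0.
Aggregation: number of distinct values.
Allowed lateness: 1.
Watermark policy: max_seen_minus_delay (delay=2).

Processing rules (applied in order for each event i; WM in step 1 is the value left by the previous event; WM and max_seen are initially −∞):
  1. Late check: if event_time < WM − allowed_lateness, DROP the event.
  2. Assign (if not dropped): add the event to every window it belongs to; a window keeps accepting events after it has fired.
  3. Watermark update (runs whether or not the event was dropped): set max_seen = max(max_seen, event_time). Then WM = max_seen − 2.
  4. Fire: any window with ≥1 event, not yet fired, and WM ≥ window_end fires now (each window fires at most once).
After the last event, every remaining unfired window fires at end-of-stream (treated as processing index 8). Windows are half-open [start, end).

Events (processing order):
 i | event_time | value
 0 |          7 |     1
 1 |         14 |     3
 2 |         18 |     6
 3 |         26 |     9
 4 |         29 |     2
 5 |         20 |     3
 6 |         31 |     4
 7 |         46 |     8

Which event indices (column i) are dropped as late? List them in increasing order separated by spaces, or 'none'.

i=0 t=7 v=1: → [0,10); WM=5
i=1 t=14 v=3: → [10,20); WM=12; [0,10) fires=1
i=2 t=18 v=6: → [10,20); WM=16
i=3 t=26 v=9: → [20,30); WM=24; [10,20) fires=2
i=4 t=29 v=2: → [20,30); WM=27
i=5 t=20 v=3: DROP (t<27-1); WM=27
i=6 t=31 v=4: → [30,40); WM=29
i=7 t=46 v=8: → [40,50); WM=44; [20,30) fires=2 [30,40) fires=1

5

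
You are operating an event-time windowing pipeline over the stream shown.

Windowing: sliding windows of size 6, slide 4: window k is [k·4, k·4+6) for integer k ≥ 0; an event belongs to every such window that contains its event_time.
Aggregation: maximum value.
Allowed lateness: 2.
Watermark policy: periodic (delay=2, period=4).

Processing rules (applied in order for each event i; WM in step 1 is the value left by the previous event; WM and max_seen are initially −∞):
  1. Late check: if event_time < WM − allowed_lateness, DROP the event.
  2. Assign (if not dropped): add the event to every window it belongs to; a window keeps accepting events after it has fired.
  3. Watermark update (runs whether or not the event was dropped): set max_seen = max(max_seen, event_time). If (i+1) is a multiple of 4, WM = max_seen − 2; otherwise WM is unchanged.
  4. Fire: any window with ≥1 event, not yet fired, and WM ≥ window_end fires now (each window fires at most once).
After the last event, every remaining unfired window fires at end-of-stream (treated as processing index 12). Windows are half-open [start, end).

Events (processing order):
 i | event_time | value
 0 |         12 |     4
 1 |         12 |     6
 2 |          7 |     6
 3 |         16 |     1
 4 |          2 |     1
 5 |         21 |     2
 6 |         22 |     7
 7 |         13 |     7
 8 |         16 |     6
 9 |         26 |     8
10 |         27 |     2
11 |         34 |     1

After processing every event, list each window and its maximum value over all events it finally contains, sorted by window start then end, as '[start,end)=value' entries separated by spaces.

i=0 t=12 v=4: → [12,18),[8,14); WM=−∞
i=1 t=12 v=6: → [12,18),[8,14); WM=−∞
i=2 t=7 v=6: → [4,10); WM=−∞
i=3 t=16 v=1: → [16,22),[12,18); WM=14; [4,10) fires=6 [8,14) fires=6
i=4 t=2 v=1: DROP (t<14-2); WM=14
i=5 t=21 v=2: → [20,26),[16,22); WM=14
i=6 t=22 v=7: → [20,26); WM=14
i=7 t=13 v=7: → [12,18),[8,14); WM=20; [12,18) fires=7
i=8 t=16 v=6: DROP (t<20-2); WM=20
i=9 t=26 v=8: → [24,30); WM=20
i=10 t=27 v=2: → [24,30); WM=20
i=11 t=34 v=1: → [32,38); WM=32; [16,22) fires=2 [20,26) fires=7 [24,30) fires=8

[4,10)=6 [8,14)=7 [12,18)=7 [16,22)=2 [20,26)=7 [24,30)=8 [32,38)=1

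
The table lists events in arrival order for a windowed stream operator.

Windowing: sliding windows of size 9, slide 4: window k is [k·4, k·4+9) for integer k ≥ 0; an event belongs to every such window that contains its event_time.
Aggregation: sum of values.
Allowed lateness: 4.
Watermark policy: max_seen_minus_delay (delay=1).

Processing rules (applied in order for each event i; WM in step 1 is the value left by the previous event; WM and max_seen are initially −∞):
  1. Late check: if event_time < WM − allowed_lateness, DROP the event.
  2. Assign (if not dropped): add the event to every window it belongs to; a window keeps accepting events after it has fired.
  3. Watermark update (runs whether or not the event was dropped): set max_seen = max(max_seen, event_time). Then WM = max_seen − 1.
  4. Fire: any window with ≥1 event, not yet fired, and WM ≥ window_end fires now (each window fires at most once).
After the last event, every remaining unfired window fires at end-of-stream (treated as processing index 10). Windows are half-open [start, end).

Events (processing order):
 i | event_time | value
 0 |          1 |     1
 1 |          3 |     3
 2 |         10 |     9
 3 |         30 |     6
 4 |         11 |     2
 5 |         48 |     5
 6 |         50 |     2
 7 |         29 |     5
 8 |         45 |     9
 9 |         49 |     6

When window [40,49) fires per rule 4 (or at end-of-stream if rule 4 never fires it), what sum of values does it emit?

i=0 t=1 v=1: → [0,9); WM=0
i=1 t=3 v=3: → [0,9); WM=2
i=2 t=10 v=9: → [8,17),[4,13); WM=9; [0,9) fires=4
i=3 t=30 v=6: → [28,37),[24,33); WM=29; [4,13) fires=9 [8,17) fires=9
i=4 t=11 v=2: DROP (t<29-4); WM=29
i=5 t=48 v=5: → [48,57),[44,53),[40,49); WM=47; [24,33) fires=6 [28,37) fires=6
i=6 t=50 v=2: → [48,57),[44,53); WM=49; [40,49) fires=5
i=7 t=29 v=5: DROP (t<49-4); WM=49
i=8 t=45 v=9: → [44,53),[40,49); WM=49
i=9 t=49 v=6: → [48,57),[44,53); WM=49

5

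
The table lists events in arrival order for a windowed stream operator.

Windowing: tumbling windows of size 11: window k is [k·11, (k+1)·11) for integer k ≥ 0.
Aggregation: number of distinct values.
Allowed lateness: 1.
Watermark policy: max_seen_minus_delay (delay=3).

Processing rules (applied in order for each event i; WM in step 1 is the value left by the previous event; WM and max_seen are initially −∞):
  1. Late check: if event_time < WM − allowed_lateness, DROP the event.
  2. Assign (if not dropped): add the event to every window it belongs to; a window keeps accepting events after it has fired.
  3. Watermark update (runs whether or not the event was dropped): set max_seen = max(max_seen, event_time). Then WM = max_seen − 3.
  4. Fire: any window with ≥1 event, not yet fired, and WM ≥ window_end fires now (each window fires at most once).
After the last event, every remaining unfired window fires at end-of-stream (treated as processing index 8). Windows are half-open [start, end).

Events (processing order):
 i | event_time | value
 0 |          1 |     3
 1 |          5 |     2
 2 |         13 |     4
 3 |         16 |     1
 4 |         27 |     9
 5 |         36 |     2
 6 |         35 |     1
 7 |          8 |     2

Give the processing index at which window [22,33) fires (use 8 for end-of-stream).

5

i=0 t=1 v=3: → [0,11); WM=-2
i=1 t=5 v=2: → [0,11); WM=2
i=2 t=13 v=4: → [11,22); WM=10
i=3 t=16 v=1: → [11,22); WM=13; [0,11) fires=2
i=4 t=27 v=9: → [22,33); WM=24; [11,22) fires=2
i=5 t=36 v=2: → [33,44); WM=33; [22,33) fires=1
i=6 t=35 v=1: → [33,44); WM=33
i=7 t=8 v=2: DROP (t<33-1); WM=33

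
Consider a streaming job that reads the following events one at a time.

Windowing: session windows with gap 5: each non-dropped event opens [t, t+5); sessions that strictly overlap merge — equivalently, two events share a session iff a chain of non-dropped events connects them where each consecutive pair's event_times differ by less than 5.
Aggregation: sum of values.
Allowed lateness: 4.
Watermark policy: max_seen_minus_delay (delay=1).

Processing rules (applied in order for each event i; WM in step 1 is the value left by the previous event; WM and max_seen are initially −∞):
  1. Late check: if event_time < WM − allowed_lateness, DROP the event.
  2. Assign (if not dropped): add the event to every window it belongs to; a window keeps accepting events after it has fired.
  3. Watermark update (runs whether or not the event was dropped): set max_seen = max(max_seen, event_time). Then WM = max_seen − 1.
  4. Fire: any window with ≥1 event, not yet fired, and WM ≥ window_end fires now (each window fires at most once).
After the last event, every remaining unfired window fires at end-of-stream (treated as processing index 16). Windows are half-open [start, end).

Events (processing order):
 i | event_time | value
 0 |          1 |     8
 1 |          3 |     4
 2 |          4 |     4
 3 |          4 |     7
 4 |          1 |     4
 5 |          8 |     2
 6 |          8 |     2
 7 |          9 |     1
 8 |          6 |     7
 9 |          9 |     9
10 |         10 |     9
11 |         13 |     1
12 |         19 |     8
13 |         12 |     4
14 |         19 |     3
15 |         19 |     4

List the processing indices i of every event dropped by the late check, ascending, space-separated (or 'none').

i=0 t=1 v=8: → [1,6); WM=0
i=1 t=3 v=4: → [1,8); WM=2
i=2 t=4 v=4: → [1,9); WM=3
i=3 t=4 v=7: → [1,9); WM=3
i=4 t=1 v=4: → [1,9); WM=3
i=5 t=8 v=2: → [1,13); WM=7
i=6 t=8 v=2: → [1,13); WM=7
i=7 t=9 v=1: → [1,14); WM=8
i=8 t=6 v=7: → [1,14); WM=8
i=9 t=9 v=9: → [1,14); WM=8
i=10 t=10 v=9: → [1,15); WM=9
i=11 t=13 v=1: → [1,18); WM=12
i=12 t=19 v=8: → [19,24); WM=18
i=13 t=12 v=4: DROP (t<18-4); WM=18
i=14 t=19 v=3: → [19,24); WM=18
i=15 t=19 v=4: → [19,24); WM=18

13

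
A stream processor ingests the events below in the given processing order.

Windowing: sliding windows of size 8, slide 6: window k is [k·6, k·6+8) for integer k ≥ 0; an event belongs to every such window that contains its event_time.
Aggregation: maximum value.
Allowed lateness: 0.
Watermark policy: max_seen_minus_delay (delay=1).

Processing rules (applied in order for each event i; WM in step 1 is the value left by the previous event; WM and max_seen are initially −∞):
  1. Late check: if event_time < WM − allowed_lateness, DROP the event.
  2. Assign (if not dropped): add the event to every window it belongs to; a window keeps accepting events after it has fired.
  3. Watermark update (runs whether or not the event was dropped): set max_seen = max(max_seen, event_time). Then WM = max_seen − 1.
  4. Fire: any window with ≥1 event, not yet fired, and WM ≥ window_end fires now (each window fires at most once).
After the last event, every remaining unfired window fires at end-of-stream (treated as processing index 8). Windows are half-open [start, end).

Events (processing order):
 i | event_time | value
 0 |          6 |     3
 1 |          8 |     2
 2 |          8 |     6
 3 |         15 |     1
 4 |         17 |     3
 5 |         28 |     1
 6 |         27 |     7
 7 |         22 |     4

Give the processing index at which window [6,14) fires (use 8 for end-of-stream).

3

i=0 t=6 v=3: → [6,14),[0,8); WM=5
i=1 t=8 v=2: → [6,14); WM=7
i=2 t=8 v=6: → [6,14); WM=7
i=3 t=15 v=1: → [12,20); WM=14; [0,8) fires=3 [6,14) fires=6
i=4 t=17 v=3: → [12,20); WM=16
i=5 t=28 v=1: → [24,32); WM=27; [12,20) fires=3
i=6 t=27 v=7: → [24,32); WM=27
i=7 t=22 v=4: DROP (t<27-0); WM=27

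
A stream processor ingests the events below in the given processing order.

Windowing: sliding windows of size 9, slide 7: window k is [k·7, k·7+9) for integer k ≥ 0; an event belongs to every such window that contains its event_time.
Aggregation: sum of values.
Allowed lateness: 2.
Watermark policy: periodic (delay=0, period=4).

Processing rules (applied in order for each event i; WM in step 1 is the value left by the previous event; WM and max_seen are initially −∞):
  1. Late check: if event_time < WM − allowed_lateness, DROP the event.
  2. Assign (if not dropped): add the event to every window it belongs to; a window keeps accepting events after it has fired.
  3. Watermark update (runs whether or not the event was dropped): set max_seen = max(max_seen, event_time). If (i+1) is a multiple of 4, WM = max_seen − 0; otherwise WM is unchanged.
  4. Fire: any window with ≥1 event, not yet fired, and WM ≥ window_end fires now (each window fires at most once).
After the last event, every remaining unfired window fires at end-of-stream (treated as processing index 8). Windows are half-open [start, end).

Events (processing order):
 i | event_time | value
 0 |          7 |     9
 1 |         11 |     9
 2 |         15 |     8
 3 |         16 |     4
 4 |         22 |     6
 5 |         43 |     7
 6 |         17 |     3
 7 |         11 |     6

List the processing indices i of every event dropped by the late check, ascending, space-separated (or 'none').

7

i=0 t=7 v=9: → [7,16),[0,9); WM=−∞
i=1 t=11 v=9: → [7,16); WM=−∞
i=2 t=15 v=8: → [14,23),[7,16); WM=−∞
i=3 t=16 v=4: → [14,23); WM=16; [0,9) fires=9 [7,16) fires=26
i=4 t=22 v=6: → [21,30),[14,23); WM=16
i=5 t=43 v=7: → [42,51),[35,44); WM=16
i=6 t=17 v=3: → [14,23); WM=16
i=7 t=11 v=6: DROP (t<16-2); WM=43; [14,23) fires=21 [21,30) fires=6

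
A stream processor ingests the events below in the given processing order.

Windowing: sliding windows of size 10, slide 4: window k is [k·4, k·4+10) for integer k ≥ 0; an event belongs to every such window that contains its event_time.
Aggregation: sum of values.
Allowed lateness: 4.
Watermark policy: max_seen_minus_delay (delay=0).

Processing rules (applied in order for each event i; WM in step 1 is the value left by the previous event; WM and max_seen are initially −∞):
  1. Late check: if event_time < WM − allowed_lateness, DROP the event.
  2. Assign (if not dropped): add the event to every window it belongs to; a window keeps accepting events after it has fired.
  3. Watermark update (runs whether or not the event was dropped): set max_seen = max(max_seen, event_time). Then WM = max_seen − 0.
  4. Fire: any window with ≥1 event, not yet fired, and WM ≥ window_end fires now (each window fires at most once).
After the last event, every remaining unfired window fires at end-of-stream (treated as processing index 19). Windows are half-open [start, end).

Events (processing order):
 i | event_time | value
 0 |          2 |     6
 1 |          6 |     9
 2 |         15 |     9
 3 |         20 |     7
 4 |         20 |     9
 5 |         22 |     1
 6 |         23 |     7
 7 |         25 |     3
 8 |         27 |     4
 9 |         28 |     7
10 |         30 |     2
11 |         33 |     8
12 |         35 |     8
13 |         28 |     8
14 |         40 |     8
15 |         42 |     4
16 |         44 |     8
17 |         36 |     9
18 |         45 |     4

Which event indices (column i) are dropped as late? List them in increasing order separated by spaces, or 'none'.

i=0 t=2 v=6: → [0,10); WM=2
i=1 t=6 v=9: → [4,14),[0,10); WM=6
i=2 t=15 v=9: → [12,22),[8,18); WM=15; [0,10) fires=15 [4,14) fires=9
i=3 t=20 v=7: → [20,30),[16,26),[12,22); WM=20; [8,18) fires=9
i=4 t=20 v=9: → [20,30),[16,26),[12,22); WM=20
i=5 t=22 v=1: → [20,30),[16,26); WM=22; [12,22) fires=25
i=6 t=23 v=7: → [20,30),[16,26); WM=23
i=7 t=25 v=3: → [24,34),[20,30),[16,26); WM=25
i=8 t=27 v=4: → [24,34),[20,30); WM=27; [16,26) fires=27
i=9 t=28 v=7: → [28,38),[24,34),[20,30); WM=28
i=10 t=30 v=2: → [28,38),[24,34); WM=30; [20,30) fires=38
i=11 t=33 v=8: → [32,42),[28,38),[24,34); WM=33
i=12 t=35 v=8: → [32,42),[28,38); WM=35; [24,34) fires=24
i=13 t=28 v=8: DROP (t<35-4); WM=35
i=14 t=40 v=8: → [40,50),[36,46),[32,42); WM=40; [28,38) fires=25
i=15 t=42 v=4: → [40,50),[36,46); WM=42; [32,42) fires=24
i=16 t=44 v=8: → [44,54),[40,50),[36,46); WM=44
i=17 t=36 v=9: DROP (t<44-4); WM=44
i=18 t=45 v=4: → [44,54),[40,50),[36,46); WM=45

13 17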